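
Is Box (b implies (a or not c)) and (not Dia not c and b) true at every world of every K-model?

Not valid

Tableau for the negation not (Box (b implies (a or not c)) and (not Dia not c and b)):
1. not (Box (b implies (a or not c)) and (not Dia not c and b)), w0
2. not (not Dia not c and b), w0   [neg-and-rule on 1 (branches; this branch)]
3. not b, w0   [neg-and-rule on 2 (branches; this branch)]
The negation has an open branch (countermodel exists).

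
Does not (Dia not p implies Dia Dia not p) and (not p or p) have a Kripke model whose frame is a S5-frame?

Unsatisfiable

1. not (Dia not p implies Dia Dia not p) and (not p or p), u
2. not (Dia not p implies Dia Dia not p), u
3. not p or p, u
4. Dia not p, u
5. not Dia Dia not p, u
6. not Dia not p, u
7. p, u
8. not p, v
9. not Dia not p, v
10. p, v
Accessibility: uRu, uRv, vRu, vRv
Branch closes: p and not p both at v.
(One branch shown.) All branches close.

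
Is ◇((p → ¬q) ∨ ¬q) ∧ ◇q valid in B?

Tableau for the negation ¬(◇((p → ¬q) ∨ ¬q) ∧ ◇q):
1. ¬(◇((p → ¬q) ∨ ¬q) ∧ ◇q), 0
2. ¬◇q, 0
3. ¬q, 0
Accessibility: 0R0
The negation has an open branch (countermodel exists).

No, not valid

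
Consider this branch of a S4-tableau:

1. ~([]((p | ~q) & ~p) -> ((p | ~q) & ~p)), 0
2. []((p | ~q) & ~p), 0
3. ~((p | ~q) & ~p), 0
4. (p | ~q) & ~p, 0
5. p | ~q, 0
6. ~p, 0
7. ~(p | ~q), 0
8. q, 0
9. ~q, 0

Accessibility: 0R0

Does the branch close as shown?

Closed

Both q and ~q appear at 0.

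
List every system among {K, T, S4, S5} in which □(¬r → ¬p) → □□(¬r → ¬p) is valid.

S4, S5

S4-tableau for the negation ¬(□(¬r → ¬p) → □□(¬r → ¬p)):
1. ¬(□(¬r → ¬p) → □□(¬r → ¬p)), u
2. □(¬r → ¬p), u   [¬→-rule on 1]
3. ¬□□(¬r → ¬p), u   [¬→-rule on 1]
4. ¬r → ¬p, u   [□-rule on 2 via uRu]
5. ¬p, u   [→-rule on 4 (branches; this branch)]
6. ¬□(¬r → ¬p), v   [¬□-rule on 3: fresh world v, uRv]
7. ¬r → ¬p, v   [□-rule on 2 via uRv]
8. ¬p, v   [→-rule on 7 (branches; this branch)]
9. ¬(¬r → ¬p), w   [¬□-rule on 6: fresh world w, vRw]
10. ¬r, w   [¬→-rule on 9]
11. p, w   [¬→-rule on 9]
12. ¬r → ¬p, w   [□-rule on 2 via uRw]
13. ¬p, w   [→-rule on 12 (branches; this branch)]
Accessibility: uRu, uRv, uRw, vRv, vRw, wRw
Branch closes: p and ¬p both at w.
Every branch closes (one shown): valid in S4, hence also in S5 (every theorem of S4 is a theorem of S5).
T-tableau for the negation ¬(□(¬r → ¬p) → □□(¬r → ¬p)):
1. ¬(□(¬r → ¬p) → □□(¬r → ¬p)), u
2. □(¬r → ¬p), u   [¬→-rule on 1]
3. ¬□□(¬r → ¬p), u   [¬→-rule on 1]
4. ¬r → ¬p, u   [□-rule on 2 via uRu]
5. ¬p, u   [→-rule on 4 (branches; this branch)]
6. ¬□(¬r → ¬p), v   [¬□-rule on 3: fresh world v, uRv]
7. ¬r → ¬p, v   [□-rule on 2 via uRv]
8. ¬p, v   [→-rule on 7 (branches; this branch)]
9. ¬(¬r → ¬p), w   [¬□-rule on 6: fresh world w, vRw]
10. ¬r, w   [¬→-rule on 9]
11. p, w   [¬→-rule on 9]
Accessibility: uRu, uRv, vRv, vRw, wRw
Complete open branch: countermodel on a T-frame, so not valid in T, nor in K (the same frame is also a K-frame).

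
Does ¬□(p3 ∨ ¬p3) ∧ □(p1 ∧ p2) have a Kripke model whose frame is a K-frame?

Unsatisfiable (every branch closes)

1. ¬□(p3 ∨ ¬p3) ∧ □(p1 ∧ p2), u
2. ¬□(p3 ∨ ¬p3), u
3. □(p1 ∧ p2), u
4. ¬(p3 ∨ ¬p3), v
5. ¬p3, v
6. p3, v
Accessibility: uRv
Branch closes: p3 and ¬p3 both at v.
All branches of the tableau close; one closing branch shown above.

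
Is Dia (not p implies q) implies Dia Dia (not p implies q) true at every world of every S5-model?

Valid in S5

Tableau for the negation not (Dia (not p implies q) implies Dia Dia (not p implies q)):
1. not (Dia (not p implies q) implies Dia Dia (not p implies q)), 0
2. Dia (not p implies q), 0
3. not Dia Dia (not p implies q), 0
4. not Dia (not p implies q), 0
5. not (not p implies q), 0
6. not p, 0
7. not q, 0
8. not p implies q, 1
9. not Dia (not p implies q), 1
10. not (not p implies q), 1
11. not p, 1
12. not q, 1
13. q, 1
Accessibility: 0R0, 0R1, 1R0, 1R1
Branch closes: q and not q both at 1.
All branches of the negation close; one closing branch shown above.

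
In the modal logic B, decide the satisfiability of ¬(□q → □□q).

Yes, satisfiable

1. ¬(□q → □□q), 0
2. □q, 0
3. ¬□□q, 0
4. q, 0
5. ¬□q, 1
6. q, 1
7. ¬q, 2
Accessibility: 0R0, 0R1, 1R0, 1R1, 1R2, 2R1, 2R2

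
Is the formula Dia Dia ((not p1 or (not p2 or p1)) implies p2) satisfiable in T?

1. Dia Dia ((not p1 or (not p2 or p1)) implies p2), 0
2. Dia ((not p1 or (not p2 or p1)) implies p2), 1
3. (not p1 or (not p2 or p1)) implies p2, 2
4. p2, 2
Accessibility: 0R0, 0R1, 1R1, 1R2, 2R2

Satisfiable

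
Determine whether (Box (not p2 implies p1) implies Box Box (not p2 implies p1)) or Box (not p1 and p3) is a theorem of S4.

Valid

Tableau for the negation not ((Box (not p2 implies p1) implies Box Box (not p2 implies p1)) or Box (not p1 and p3)):
1. not ((Box (not p2 implies p1) implies Box Box (not p2 implies p1)) or Box (not p1 and p3)), u
2. not (Box (not p2 implies p1) implies Box Box (not p2 implies p1)), u   [neg-or-rule on 1]
3. not Box (not p1 and p3), u   [neg-or-rule on 1]
4. Box (not p2 implies p1), u   [neg-implies-rule on 2]
5. not Box Box (not p2 implies p1), u   [neg-implies-rule on 2]
6. not p2 implies p1, u   [Box-rule on 4 via uRu]
7. p1, u   [implies-rule on 6 (branches; this branch)]
8. not (not p1 and p3), v   [neg-Box-rule on 3: fresh world v, uRv]
9. not p2 implies p1, v   [Box-rule on 4 via uRv]
10. not p3, v   [neg-and-rule on 8 (branches; this branch)]
11. p1, v   [implies-rule on 9 (branches; this branch)]
12. not Box (not p2 implies p1), w   [neg-Box-rule on 5: fresh world w, uRw]
13. not p2 implies p1, w   [Box-rule on 4 via uRw]
14. p1, w   [implies-rule on 13 (branches; this branch)]
15. not (not p2 implies p1), x   [neg-Box-rule on 12: fresh world x, wRx]
16. not p2, x   [neg-implies-rule on 15]
17. not p1, x   [neg-implies-rule on 15]
18. not p2 implies p1, x   [Box-rule on 4 via uRx]
19. p1, x   [implies-rule on 18 (branches; this branch)]
Accessibility: uRu, uRv, uRw, uRx, vRv, wRw, wRx, xRx
Branch closes: p1 and not p1 both at x.
All branches of the negation close; one closing branch shown above.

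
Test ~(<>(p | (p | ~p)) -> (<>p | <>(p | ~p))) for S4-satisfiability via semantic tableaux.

No, unsatisfiable

1. ~(<>(p | (p | ~p)) -> (<>p | <>(p | ~p))), u
2. <>(p | (p | ~p)), u
3. ~(<>p | <>(p | ~p)), u
4. ~<>p, u
5. ~<>(p | ~p), u
6. ~p, u
7. ~(p | ~p), u
8. p, u
Accessibility: uRu
Branch closes: p and ~p both at u.
(One branch shown.) All branches close.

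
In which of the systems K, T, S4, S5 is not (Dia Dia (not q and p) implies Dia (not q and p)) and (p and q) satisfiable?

K, T

S4-tableau for the formula:
1. not (Dia Dia (not q and p) implies Dia (not q and p)) and (p and q), w0
2. not (Dia Dia (not q and p) implies Dia (not q and p)), w0   [and-rule on 1]
3. p and q, w0   [and-rule on 1]
4. Dia Dia (not q and p), w0   [neg-implies-rule on 2]
5. not Dia (not q and p), w0   [neg-implies-rule on 2]
6. p, w0   [and-rule on 3]
7. q, w0   [and-rule on 3]
8. not (not q and p), w0   [neg-Dia-rule on 5 via w0Rw0]
9. Dia (not q and p), w1   [Dia-rule on 4: fresh world w1, w0Rw1]
10. not (not q and p), w1   [neg-Dia-rule on 5 via w0Rw1]
11. not p, w1   [neg-and-rule on 10 (branches; this branch)]
12. not q and p, w2   [Dia-rule on 9: fresh world w2, w1Rw2]
13. not q, w2   [and-rule on 12]
14. p, w2   [and-rule on 12]
15. not (not q and p), w2   [neg-Dia-rule on 5 via w0Rw2]
16. not p, w2   [neg-and-rule on 15 (branches; this branch)]
Accessibility: w0Rw0, w0Rw1, w0Rw2, w1Rw1, w1Rw2, w2Rw2
Branch closes: p and not p both at w2.
Every branch closes (one shown): unsatisfiable in S4, hence also in S5 (every S5-frame is an S4-frame).
T-tableau for the formula:
1. not (Dia Dia (not q and p) implies Dia (not q and p)) and (p and q), w0
2. not (Dia Dia (not q and p) implies Dia (not q and p)), w0   [and-rule on 1]
3. p and q, w0   [and-rule on 1]
4. Dia Dia (not q and p), w0   [neg-implies-rule on 2]
5. not Dia (not q and p), w0   [neg-implies-rule on 2]
6. p, w0   [and-rule on 3]
7. q, w0   [and-rule on 3]
8. not (not q and p), w0   [neg-Dia-rule on 5 via w0Rw0]
9. Dia (not q and p), w1   [Dia-rule on 4: fresh world w1, w0Rw1]
10. not (not q and p), w1   [neg-Dia-rule on 5 via w0Rw1]
11. not p, w1   [neg-and-rule on 10 (branches; this branch)]
12. not q and p, w2   [Dia-rule on 9: fresh world w2, w1Rw2]
13. not q, w2   [and-rule on 12]
14. p, w2   [and-rule on 12]
Accessibility: w0Rw0, w0Rw1, w1Rw1, w1Rw2, w2Rw2
Complete open branch: satisfiable in T, hence also in K (this T-model is also a K-model).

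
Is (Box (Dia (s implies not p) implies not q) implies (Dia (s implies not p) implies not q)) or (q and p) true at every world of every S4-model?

Tableau for the negation not ((Box (Dia (s implies not p) implies not q) implies (Dia (s implies not p) implies not q)) or (q and p)):
1. not ((Box (Dia (s implies not p) implies not q) implies (Dia (s implies not p) implies not q)) or (q and p)), u
2. not (Box (Dia (s implies not p) implies not q) implies (Dia (s implies not p) implies not q)), u
3. not (q and p), u
4. Box (Dia (s implies not p) implies not q), u
5. not (Dia (s implies not p) implies not q), u
6. Dia (s implies not p), u
7. q, u
8. Dia (s implies not p) implies not q, u
9. not p, u
10. not Dia (s implies not p), u
11. not (s implies not p), u
12. s, u
13. p, u
Accessibility: uRu
Branch closes: p and not p both at u.
Every branch of the negation's tableau closes; the branch above is one of them.

Valid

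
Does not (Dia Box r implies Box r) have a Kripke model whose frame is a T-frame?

1. not (Dia Box r implies Box r), u
2. Dia Box r, u
3. not Box r, u
4. Box r, v
5. r, v
6. not r, w
Accessibility: uRu, uRv, uRw, vRv, wRw

Satisfiable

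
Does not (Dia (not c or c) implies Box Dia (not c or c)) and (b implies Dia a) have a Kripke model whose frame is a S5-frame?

No, unsatisfiable

1. not (Dia (not c or c) implies Box Dia (not c or c)) and (b implies Dia a), w0
2. not (Dia (not c or c) implies Box Dia (not c or c)), w0
3. b implies Dia a, w0
4. Dia (not c or c), w0
5. not Box Dia (not c or c), w0
6. Dia a, w0
7. not c or c, w1
8. c, w1
9. not Dia (not c or c), w2
10. not (not c or c), w0
11. c, w0
12. not c, w0
Accessibility: w0Rw0, w0Rw1, w0Rw2, w1Rw0, w1Rw1, w1Rw2, w2Rw0, w2Rw1, w2Rw2
Branch closes: c and not c both at w0.
All branches of the tableau close; one closing branch shown above.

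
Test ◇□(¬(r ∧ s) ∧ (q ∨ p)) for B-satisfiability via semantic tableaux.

1. ◇□(¬(r ∧ s) ∧ (q ∨ p)), 0
2. □(¬(r ∧ s) ∧ (q ∨ p)), 1
3. ¬(r ∧ s) ∧ (q ∨ p), 0
4. ¬(r ∧ s), 0
5. q ∨ p, 0
6. ¬(r ∧ s) ∧ (q ∨ p), 1
7. ¬(r ∧ s), 1
8. q ∨ p, 1
9. ¬s, 0
10. p, 0
11. ¬s, 1
12. p, 1
Accessibility: 0R0, 0R1, 1R0, 1R1

Satisfiable (open branch found)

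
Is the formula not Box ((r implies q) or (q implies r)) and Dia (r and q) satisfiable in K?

1. not Box ((r implies q) or (q implies r)) and Dia (r and q), 0
2. not Box ((r implies q) or (q implies r)), 0
3. Dia (r and q), 0
4. not ((r implies q) or (q implies r)), 1
5. not (r implies q), 1
6. not (q implies r), 1
7. r, 1
8. not q, 1
9. q, 1
10. not r, 1
Accessibility: 0R1
Branch closes: q and not q both at 1.
(One branch shown.) All branches close.

No, unsatisfiable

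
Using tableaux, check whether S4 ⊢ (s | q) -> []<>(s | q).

Tableau for the negation ~((s | q) -> []<>(s | q)):
1. ~((s | q) -> []<>(s | q)), u
2. s | q, u   [~->-rule on 1]
3. ~[]<>(s | q), u   [~->-rule on 1]
4. q, u   [|-rule on 2 (branches; this branch)]
5. ~<>(s | q), v   [~[]-rule on 3: fresh world v, uRv]
6. ~(s | q), v   [~<>-rule on 5 via vRv]
7. ~s, v   [~|-rule on 6]
8. ~q, v   [~|-rule on 6]
Accessibility: uRu, uRv, vRv
The negation has an open branch (countermodel exists).

No, not valid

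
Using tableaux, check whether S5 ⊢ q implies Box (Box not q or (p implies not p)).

Not valid

Tableau for the negation not (q implies Box (Box not q or (p implies not p))):
1. not (q implies Box (Box not q or (p implies not p))), 0
2. q, 0
3. not Box (Box not q or (p implies not p)), 0
4. not (Box not q or (p implies not p)), 1
5. not Box not q, 1
6. not (p implies not p), 1
7. p, 1
8. q, 2
Accessibility: 0R0, 0R1, 0R2, 1R0, 1R1, 1R2, 2R0, 2R1, 2R2
The negation has an open branch (countermodel exists).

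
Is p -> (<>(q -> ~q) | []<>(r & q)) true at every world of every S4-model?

Invalid (countermodel exists)

Tableau for the negation ~(p -> (<>(q -> ~q) | []<>(r & q))):
1. ~(p -> (<>(q -> ~q) | []<>(r & q))), 0
2. p, 0   [~->-rule on 1]
3. ~(<>(q -> ~q) | []<>(r & q)), 0   [~->-rule on 1]
4. ~<>(q -> ~q), 0   [~|-rule on 3]
5. ~[]<>(r & q), 0   [~|-rule on 3]
6. ~(q -> ~q), 0   [~<>-rule on 4 via 0R0]
7. q, 0   [~->-rule on 6]
8. ~<>(r & q), 1   [~[]-rule on 5: fresh world 1, 0R1]
9. ~(q -> ~q), 1   [~<>-rule on 4 via 0R1]
10. q, 1   [~->-rule on 9]
11. ~(r & q), 1   [~<>-rule on 8 via 1R1]
12. ~r, 1   [~&-rule on 11 (branches; this branch)]
Accessibility: 0R0, 0R1, 1R1
The negation has an open branch (countermodel exists).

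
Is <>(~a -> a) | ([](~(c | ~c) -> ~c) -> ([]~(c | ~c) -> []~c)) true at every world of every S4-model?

Tableau for the negation ~(<>(~a -> a) | ([](~(c | ~c) -> ~c) -> ([]~(c | ~c) -> []~c))):
1. ~(<>(~a -> a) | ([](~(c | ~c) -> ~c) -> ([]~(c | ~c) -> []~c))), u
2. ~<>(~a -> a), u
3. ~([](~(c | ~c) -> ~c) -> ([]~(c | ~c) -> []~c)), u
4. [](~(c | ~c) -> ~c), u
5. ~([]~(c | ~c) -> []~c), u
6. []~(c | ~c), u
7. ~[]~c, u
8. ~(~a -> a), u
9. ~a, u
10. ~(c | ~c) -> ~c, u
11. ~(c | ~c), u
12. ~c, u
13. c, u
Accessibility: uRu
Branch closes: c and ~c both at u.
All branches of the negation close; one closing branch shown above.

Valid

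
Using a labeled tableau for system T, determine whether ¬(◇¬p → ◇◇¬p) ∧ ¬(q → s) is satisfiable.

Unsatisfiable

1. ¬(◇¬p → ◇◇¬p) ∧ ¬(q → s), 0
2. ¬(◇¬p → ◇◇¬p), 0   [∧-rule on 1]
3. ¬(q → s), 0   [∧-rule on 1]
4. ◇¬p, 0   [¬→-rule on 2]
5. ¬◇◇¬p, 0   [¬→-rule on 2]
6. q, 0   [¬→-rule on 3]
7. ¬s, 0   [¬→-rule on 3]
8. ¬◇¬p, 0   [¬◇-rule on 5 via 0R0]
9. p, 0   [¬◇-rule on 8 via 0R0]
10. ¬p, 1   [◇-rule on 4: fresh world 1, 0R1]
11. ¬◇¬p, 1   [¬◇-rule on 5 via 0R1]
12. p, 1   [¬◇-rule on 8 via 0R1]
Accessibility: 0R0, 0R1, 1R1
Branch closes: p and ¬p both at 1.
(One branch shown.) All branches close.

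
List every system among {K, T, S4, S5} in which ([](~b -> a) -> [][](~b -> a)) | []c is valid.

S4, S5

T-tableau for the negation ~(([](~b -> a) -> [][](~b -> a)) | []c):
1. ~(([](~b -> a) -> [][](~b -> a)) | []c), 0
2. ~([](~b -> a) -> [][](~b -> a)), 0
3. ~[]c, 0
4. [](~b -> a), 0
5. ~[][](~b -> a), 0
6. ~b -> a, 0
7. a, 0
8. ~c, 1
9. ~b -> a, 1
10. a, 1
11. ~[](~b -> a), 2
12. ~b -> a, 2
13. a, 2
14. ~(~b -> a), 3
15. ~b, 3
16. ~a, 3
Accessibility: 0R0, 0R1, 0R2, 1R1, 2R2, 2R3, 3R3
Complete open branch: countermodel on a T-frame, so not valid in T, nor in K (the same frame is also a K-frame).
S4-tableau for the negation ~(([](~b -> a) -> [][](~b -> a)) | []c):
1. ~(([](~b -> a) -> [][](~b -> a)) | []c), 0
2. ~([](~b -> a) -> [][](~b -> a)), 0
3. ~[]c, 0
4. [](~b -> a), 0
5. ~[][](~b -> a), 0
6. ~b -> a, 0
7. a, 0
8. ~c, 1
9. ~b -> a, 1
10. a, 1
11. ~[](~b -> a), 2
12. ~b -> a, 2
13. a, 2
14. ~(~b -> a), 3
15. ~b, 3
16. ~a, 3
17. ~b -> a, 3
18. a, 3
Accessibility: 0R0, 0R1, 0R2, 0R3, 1R1, 2R2, 2R3, 3R3
Branch closes: a and ~a both at 3.
Every branch closes (one shown): valid in S4, hence also in S5 (every theorem of S4 is a theorem of S5).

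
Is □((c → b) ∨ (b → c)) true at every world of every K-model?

Tableau for the negation ¬□((c → b) ∨ (b → c)):
1. ¬□((c → b) ∨ (b → c)), w0
2. ¬((c → b) ∨ (b → c)), w1   [¬□-rule on 1: fresh world w1, w0Rw1]
3. ¬(c → b), w1   [¬∨-rule on 2]
4. ¬(b → c), w1   [¬∨-rule on 2]
5. c, w1   [¬→-rule on 3]
6. ¬b, w1   [¬→-rule on 3]
7. b, w1   [¬→-rule on 4]
8. ¬c, w1   [¬→-rule on 4]
Accessibility: w0Rw1
Branch closes: b and ¬b both at w1.
All branches of the negation close; one closing branch shown above.

Valid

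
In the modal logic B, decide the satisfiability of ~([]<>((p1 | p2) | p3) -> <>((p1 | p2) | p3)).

1. ~([]<>((p1 | p2) | p3) -> <>((p1 | p2) | p3)), u
2. []<>((p1 | p2) | p3), u
3. ~<>((p1 | p2) | p3), u
4. <>((p1 | p2) | p3), u
5. ~((p1 | p2) | p3), u
6. ~(p1 | p2), u
7. ~p3, u
8. ~p1, u
9. ~p2, u
10. (p1 | p2) | p3, v
11. <>((p1 | p2) | p3), v
12. ~((p1 | p2) | p3), v
13. ~(p1 | p2), v
14. ~p3, v
15. ~p1, v
16. ~p2, v
17. p1 | p2, v
18. p2, v
Accessibility: uRu, uRv, vRu, vRv
Branch closes: p2 and ~p2 both at v.
(One branch shown.) All branches close.

Unsatisfiable (every branch closes)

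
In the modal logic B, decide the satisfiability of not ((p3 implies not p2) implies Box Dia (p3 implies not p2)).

1. not ((p3 implies not p2) implies Box Dia (p3 implies not p2)), w0
2. p3 implies not p2, w0   [neg-implies-rule on 1]
3. not Box Dia (p3 implies not p2), w0   [neg-implies-rule on 1]
4. not p2, w0   [implies-rule on 2 (branches; this branch)]
5. not Dia (p3 implies not p2), w1   [neg-Box-rule on 3: fresh world w1, w0Rw1]
6. not (p3 implies not p2), w0   [neg-Dia-rule on 5 via w1Rw0]
7. p3, w0   [neg-implies-rule on 6]
8. p2, w0   [neg-implies-rule on 6]
Accessibility: w0Rw0, w0Rw1, w1Rw0, w1Rw1
Branch closes: p2 and not p2 both at w0.
Every branch closes; the branch above is one of them.

No, unsatisfiable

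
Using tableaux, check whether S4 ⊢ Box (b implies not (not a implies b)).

Not valid

Tableau for the negation not Box (b implies not (not a implies b)):
1. not Box (b implies not (not a implies b)), u
2. not (b implies not (not a implies b)), v
3. b, v
4. not a implies b, v
Accessibility: uRu, uRv, vRv
The negation has an open branch (countermodel exists).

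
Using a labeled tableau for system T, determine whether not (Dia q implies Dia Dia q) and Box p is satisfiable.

No, unsatisfiable

1. not (Dia q implies Dia Dia q) and Box p, 0
2. not (Dia q implies Dia Dia q), 0   [and-rule on 1]
3. Box p, 0   [and-rule on 1]
4. Dia q, 0   [neg-implies-rule on 2]
5. not Dia Dia q, 0   [neg-implies-rule on 2]
6. p, 0   [Box-rule on 3 via 0R0]
7. not Dia q, 0   [neg-Dia-rule on 5 via 0R0]
8. not q, 0   [neg-Dia-rule on 7 via 0R0]
9. q, 1   [Dia-rule on 4: fresh world 1, 0R1]
10. p, 1   [Box-rule on 3 via 0R1]
11. not Dia q, 1   [neg-Dia-rule on 5 via 0R1]
12. not q, 1   [neg-Dia-rule on 7 via 0R1]
Accessibility: 0R0, 0R1, 1R1
Branch closes: q and not q both at 1.
Every branch closes; the branch above is one of them.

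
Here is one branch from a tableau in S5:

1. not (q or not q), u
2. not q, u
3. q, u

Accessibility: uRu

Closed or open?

Yes, closed

Both q and not q appear at u.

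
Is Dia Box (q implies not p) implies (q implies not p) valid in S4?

Invalid (countermodel exists)

Tableau for the negation not (Dia Box (q implies not p) implies (q implies not p)):
1. not (Dia Box (q implies not p) implies (q implies not p)), u
2. Dia Box (q implies not p), u   [neg-implies-rule on 1]
3. not (q implies not p), u   [neg-implies-rule on 1]
4. q, u   [neg-implies-rule on 3]
5. p, u   [neg-implies-rule on 3]
6. Box (q implies not p), v   [Dia-rule on 2: fresh world v, uRv]
7. q implies not p, v   [Box-rule on 6 via vRv]
8. not p, v   [implies-rule on 7 (branches; this branch)]
Accessibility: uRu, uRv, vRv
The negation has an open branch (countermodel exists).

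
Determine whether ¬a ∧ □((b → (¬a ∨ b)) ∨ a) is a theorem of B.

Tableau for the negation ¬(¬a ∧ □((b → (¬a ∨ b)) ∨ a)):
1. ¬(¬a ∧ □((b → (¬a ∨ b)) ∨ a)), u
2. a, u   [¬∧-rule on 1 (branches; this branch)]
Accessibility: uRu
The negation has an open branch (countermodel exists).

No, not valid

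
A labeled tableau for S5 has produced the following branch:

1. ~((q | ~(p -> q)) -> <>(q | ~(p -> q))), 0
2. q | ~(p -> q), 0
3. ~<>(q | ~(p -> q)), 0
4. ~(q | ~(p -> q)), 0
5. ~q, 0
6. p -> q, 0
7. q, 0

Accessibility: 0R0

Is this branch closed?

Both q and ~q appear at 0.

Yes, closed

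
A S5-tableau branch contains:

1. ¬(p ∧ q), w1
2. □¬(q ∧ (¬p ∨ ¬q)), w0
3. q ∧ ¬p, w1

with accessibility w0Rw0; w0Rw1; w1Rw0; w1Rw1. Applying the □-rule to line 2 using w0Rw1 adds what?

¬(q ∧ (¬p ∨ ¬q)), w1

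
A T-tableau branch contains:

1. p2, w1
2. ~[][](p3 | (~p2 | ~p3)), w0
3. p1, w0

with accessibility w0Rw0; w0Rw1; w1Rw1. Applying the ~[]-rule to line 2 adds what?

a fresh world w2 with w0Rw2, and ~[](p3 | (~p2 | ~p3)) at w2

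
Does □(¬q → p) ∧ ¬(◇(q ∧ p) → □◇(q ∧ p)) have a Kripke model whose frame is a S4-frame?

1. □(¬q → p) ∧ ¬(◇(q ∧ p) → □◇(q ∧ p)), w0
2. □(¬q → p), w0
3. ¬(◇(q ∧ p) → □◇(q ∧ p)), w0
4. ◇(q ∧ p), w0
5. ¬□◇(q ∧ p), w0
6. ¬q → p, w0
7. p, w0
8. q ∧ p, w1
9. q, w1
10. p, w1
11. ¬q → p, w1
12. ¬◇(q ∧ p), w2
13. ¬q → p, w2
14. ¬(q ∧ p), w2
15. p, w2
16. ¬q, w2
Accessibility: w0Rw0, w0Rw1, w0Rw2, w1Rw1, w2Rw2

Satisfiable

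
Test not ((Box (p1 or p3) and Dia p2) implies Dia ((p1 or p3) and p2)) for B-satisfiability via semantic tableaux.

1. not ((Box (p1 or p3) and Dia p2) implies Dia ((p1 or p3) and p2)), u
2. Box (p1 or p3) and Dia p2, u
3. not Dia ((p1 or p3) and p2), u
4. Box (p1 or p3), u
5. Dia p2, u
6. not ((p1 or p3) and p2), u
7. p1 or p3, u
8. not p2, u
9. p3, u
10. p2, v
11. not ((p1 or p3) and p2), v
12. p1 or p3, v
13. not (p1 or p3), v
14. not p1, v
15. not p3, v
16. p3, v
Accessibility: uRu, uRv, vRu, vRv
Branch closes: p3 and not p3 both at v.
All branches of the tableau close; one closing branch shown above.

Unsatisfiable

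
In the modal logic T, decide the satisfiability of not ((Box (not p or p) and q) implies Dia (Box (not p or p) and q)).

1. not ((Box (not p or p) and q) implies Dia (Box (not p or p) and q)), w0
2. Box (not p or p) and q, w0
3. not Dia (Box (not p or p) and q), w0
4. Box (not p or p), w0
5. q, w0
6. not (Box (not p or p) and q), w0
7. not p or p, w0
8. not Box (not p or p), w0
9. p, w0
10. not (not p or p), w1
11. p, w1
12. not p, w1
Accessibility: w0Rw0, w0Rw1, w1Rw1
Branch closes: p and not p both at w1.
Every branch closes; the branch above is one of them.

Unsatisfiable (every branch closes)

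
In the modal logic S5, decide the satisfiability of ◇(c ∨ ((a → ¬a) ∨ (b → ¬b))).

1. ◇(c ∨ ((a → ¬a) ∨ (b → ¬b))), u
2. c ∨ ((a → ¬a) ∨ (b → ¬b)), v
3. (a → ¬a) ∨ (b → ¬b), v
4. b → ¬b, v
5. ¬b, v
Accessibility: uRu, uRv, vRu, vRv

Satisfiable (open branch found)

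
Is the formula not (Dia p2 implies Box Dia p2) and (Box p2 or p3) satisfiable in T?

Satisfiable

1. not (Dia p2 implies Box Dia p2) and (Box p2 or p3), w0
2. not (Dia p2 implies Box Dia p2), w0
3. Box p2 or p3, w0
4. Dia p2, w0
5. not Box Dia p2, w0
6. p3, w0
7. p2, w1
8. not Dia p2, w2
9. not p2, w2
Accessibility: w0Rw0, w0Rw1, w0Rw2, w1Rw1, w2Rw2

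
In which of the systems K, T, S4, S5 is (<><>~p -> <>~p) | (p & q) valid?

T-tableau for the negation ~((<><>~p -> <>~p) | (p & q)):
1. ~((<><>~p -> <>~p) | (p & q)), 0
2. ~(<><>~p -> <>~p), 0   [~|-rule on 1]
3. ~(p & q), 0   [~|-rule on 1]
4. <><>~p, 0   [~->-rule on 2]
5. ~<>~p, 0   [~->-rule on 2]
6. p, 0   [~<>-rule on 5 via 0R0]
7. ~q, 0   [~&-rule on 3 (branches; this branch)]
8. <>~p, 1   [<>-rule on 4: fresh world 1, 0R1]
9. p, 1   [~<>-rule on 5 via 0R1]
10. ~p, 2   [<>-rule on 8: fresh world 2, 1R2]
Accessibility: 0R0, 0R1, 1R1, 1R2, 2R2
Complete open branch: countermodel on a T-frame, so not valid in T, nor in K (the same frame is also a K-frame).
S4-tableau for the negation ~((<><>~p -> <>~p) | (p & q)):
1. ~((<><>~p -> <>~p) | (p & q)), 0
2. ~(<><>~p -> <>~p), 0   [~|-rule on 1]
3. ~(p & q), 0   [~|-rule on 1]
4. <><>~p, 0   [~->-rule on 2]
5. ~<>~p, 0   [~->-rule on 2]
6. p, 0   [~<>-rule on 5 via 0R0]
7. ~q, 0   [~&-rule on 3 (branches; this branch)]
8. <>~p, 1   [<>-rule on 4: fresh world 1, 0R1]
9. p, 1   [~<>-rule on 5 via 0R1]
10. ~p, 2   [<>-rule on 8: fresh world 2, 1R2]
11. p, 2   [~<>-rule on 5 via 0R2]
Accessibility: 0R0, 0R1, 0R2, 1R1, 1R2, 2R2
Branch closes: p and ~p both at 2.
Every branch closes (one shown): valid in S4, hence also in S5 (every theorem of S4 is a theorem of S5).

S4, S5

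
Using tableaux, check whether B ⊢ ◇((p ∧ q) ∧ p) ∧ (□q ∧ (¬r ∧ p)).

Not valid

Tableau for the negation ¬(◇((p ∧ q) ∧ p) ∧ (□q ∧ (¬r ∧ p))):
1. ¬(◇((p ∧ q) ∧ p) ∧ (□q ∧ (¬r ∧ p))), u
2. ¬(□q ∧ (¬r ∧ p)), u
3. ¬(¬r ∧ p), u
4. ¬p, u
Accessibility: uRu
The negation has an open branch (countermodel exists).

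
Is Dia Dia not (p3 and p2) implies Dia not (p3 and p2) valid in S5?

Valid

Tableau for the negation not (Dia Dia not (p3 and p2) implies Dia not (p3 and p2)):
1. not (Dia Dia not (p3 and p2) implies Dia not (p3 and p2)), u
2. Dia Dia not (p3 and p2), u   [neg-implies-rule on 1]
3. not Dia not (p3 and p2), u   [neg-implies-rule on 1]
4. p3 and p2, u   [neg-Dia-rule on 3 via uRu]
5. p3, u   [and-rule on 4]
6. p2, u   [and-rule on 4]
7. Dia not (p3 and p2), v   [Dia-rule on 2: fresh world v, uRv]
8. p3 and p2, v   [neg-Dia-rule on 3 via uRv]
9. p3, v   [and-rule on 8]
10. p2, v   [and-rule on 8]
11. not (p3 and p2), w   [Dia-rule on 7: fresh world w, vRw]
12. p3 and p2, w   [neg-Dia-rule on 3 via uRw]
13. p3, w   [and-rule on 12]
14. p2, w   [and-rule on 12]
15. not p2, w   [neg-and-rule on 11 (branches; this branch)]
Accessibility: uRu, uRv, uRw, vRu, vRv, vRw, wRu, wRv, wRw
Branch closes: p2 and not p2 both at w.
All branches of the negation close; one closing branch shown above.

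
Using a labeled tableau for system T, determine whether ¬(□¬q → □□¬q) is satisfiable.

1. ¬(□¬q → □□¬q), u
2. □¬q, u
3. ¬□□¬q, u
4. ¬q, u
5. ¬□¬q, v
6. ¬q, v
7. q, w
Accessibility: uRu, uRv, vRv, vRw, wRw

Satisfiable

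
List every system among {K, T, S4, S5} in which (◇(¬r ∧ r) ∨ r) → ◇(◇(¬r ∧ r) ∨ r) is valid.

T, S4, S5

T-tableau for the negation ¬((◇(¬r ∧ r) ∨ r) → ◇(◇(¬r ∧ r) ∨ r)):
1. ¬((◇(¬r ∧ r) ∨ r) → ◇(◇(¬r ∧ r) ∨ r)), u
2. ◇(¬r ∧ r) ∨ r, u   [¬→-rule on 1]
3. ¬◇(◇(¬r ∧ r) ∨ r), u   [¬→-rule on 1]
4. ¬(◇(¬r ∧ r) ∨ r), u   [¬◇-rule on 3 via uRu]
5. ¬◇(¬r ∧ r), u   [¬∨-rule on 4]
6. ¬r, u   [¬∨-rule on 4]
7. ¬(¬r ∧ r), u   [¬◇-rule on 5 via uRu]
8. ◇(¬r ∧ r), u   [∨-rule on 2 (branches; this branch)]
9. ¬r ∧ r, v   [◇-rule on 8: fresh world v, uRv]
10. ¬r, v   [∧-rule on 9]
11. r, v   [∧-rule on 9]
Accessibility: uRu, uRv, vRv
Branch closes: r and ¬r both at v.
Every branch closes (one shown): valid in T, hence also in S4, S5 (every theorem of T is a theorem of S4 and S5).
K-tableau for the negation ¬((◇(¬r ∧ r) ∨ r) → ◇(◇(¬r ∧ r) ∨ r)):
1. ¬((◇(¬r ∧ r) ∨ r) → ◇(◇(¬r ∧ r) ∨ r)), u
2. ◇(¬r ∧ r) ∨ r, u   [¬→-rule on 1]
3. ¬◇(◇(¬r ∧ r) ∨ r), u   [¬→-rule on 1]
4. r, u   [∨-rule on 2 (branches; this branch)]
Complete open branch: countermodel on a K-frame, so not valid in K.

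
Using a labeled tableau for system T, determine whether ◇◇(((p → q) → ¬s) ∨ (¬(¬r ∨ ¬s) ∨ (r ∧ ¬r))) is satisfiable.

1. ◇◇(((p → q) → ¬s) ∨ (¬(¬r ∨ ¬s) ∨ (r ∧ ¬r))), u
2. ◇(((p → q) → ¬s) ∨ (¬(¬r ∨ ¬s) ∨ (r ∧ ¬r))), v
3. ((p → q) → ¬s) ∨ (¬(¬r ∨ ¬s) ∨ (r ∧ ¬r)), w
4. ¬(¬r ∨ ¬s) ∨ (r ∧ ¬r), w
5. ¬(¬r ∨ ¬s), w
6. r, w
7. s, w
Accessibility: uRu, uRv, vRv, vRw, wRw

Yes, satisfiable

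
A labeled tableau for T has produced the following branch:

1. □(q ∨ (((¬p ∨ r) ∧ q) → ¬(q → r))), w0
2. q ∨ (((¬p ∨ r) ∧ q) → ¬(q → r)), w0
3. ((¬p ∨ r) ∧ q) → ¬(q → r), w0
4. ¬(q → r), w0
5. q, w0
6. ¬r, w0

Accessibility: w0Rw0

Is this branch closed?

No world carries both an atom and its negation.

Open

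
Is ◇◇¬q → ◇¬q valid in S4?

Tableau for the negation ¬(◇◇¬q → ◇¬q):
1. ¬(◇◇¬q → ◇¬q), u
2. ◇◇¬q, u
3. ¬◇¬q, u
4. q, u
5. ◇¬q, v
6. q, v
7. ¬q, w
8. q, w
Accessibility: uRu, uRv, uRw, vRv, vRw, wRw
Branch closes: q and ¬q both at w.
All branches of the negation close; one closing branch shown above.

Yes, valid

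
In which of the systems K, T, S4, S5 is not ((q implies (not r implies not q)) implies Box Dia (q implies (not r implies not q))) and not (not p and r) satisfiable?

K, T, S4

S5-tableau for the formula:
1. not ((q implies (not r implies not q)) implies Box Dia (q implies (not r implies not q))) and not (not p and r), 0
2. not ((q implies (not r implies not q)) implies Box Dia (q implies (not r implies not q))), 0
3. not (not p and r), 0
4. q implies (not r implies not q), 0
5. not Box Dia (q implies (not r implies not q)), 0
6. p, 0
7. not r implies not q, 0
8. r, 0
9. not Dia (q implies (not r implies not q)), 1
10. not (q implies (not r implies not q)), 0
11. q, 0
12. not (not r implies not q), 0
13. not r, 0
Accessibility: 0R0, 0R1, 1R0, 1R1
Branch closes: r and not r both at 0.
Every branch closes (one shown): unsatisfiable in S5.
S4-tableau for the formula:
1. not ((q implies (not r implies not q)) implies Box Dia (q implies (not r implies not q))) and not (not p and r), 0
2. not ((q implies (not r implies not q)) implies Box Dia (q implies (not r implies not q))), 0
3. not (not p and r), 0
4. q implies (not r implies not q), 0
5. not Box Dia (q implies (not r implies not q)), 0
6. not r, 0
7. not r implies not q, 0
8. not q, 0
9. not Dia (q implies (not r implies not q)), 1
10. not (q implies (not r implies not q)), 1
11. q, 1
12. not (not r implies not q), 1
13. not r, 1
Accessibility: 0R0, 0R1, 1R1
Complete open branch: satisfiable in S4, hence also in K, T (this S4-model is also a K-model and a T-model).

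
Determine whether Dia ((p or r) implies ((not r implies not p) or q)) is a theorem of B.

Invalid (countermodel exists)

Tableau for the negation not Dia ((p or r) implies ((not r implies not p) or q)):
1. not Dia ((p or r) implies ((not r implies not p) or q)), w0
2. not ((p or r) implies ((not r implies not p) or q)), w0
3. p or r, w0
4. not ((not r implies not p) or q), w0
5. not (not r implies not p), w0
6. not q, w0
7. not r, w0
8. p, w0
Accessibility: w0Rw0
The negation has an open branch (countermodel exists).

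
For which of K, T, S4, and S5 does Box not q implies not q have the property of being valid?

T, S4, S5

T-tableau for the negation not (Box not q implies not q):
1. not (Box not q implies not q), w0
2. Box not q, w0
3. q, w0
4. not q, w0
Accessibility: w0Rw0
Branch closes: q and not q both at w0.
Every branch closes (one shown): valid in T, hence also in S4, S5 (every theorem of T is a theorem of S4 and S5).
K-tableau for the negation not (Box not q implies not q):
1. not (Box not q implies not q), w0
2. Box not q, w0
3. q, w0
Complete open branch: countermodel on a K-frame, so not valid in K.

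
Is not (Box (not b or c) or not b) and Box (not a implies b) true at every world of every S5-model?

Tableau for the negation not (not (Box (not b or c) or not b) and Box (not a implies b)):
1. not (not (Box (not b or c) or not b) and Box (not a implies b)), 0
2. not Box (not a implies b), 0
3. not (not a implies b), 1
4. not a, 1
5. not b, 1
Accessibility: 0R0, 0R1, 1R0, 1R1
The negation has an open branch (countermodel exists).

Invalid (countermodel exists)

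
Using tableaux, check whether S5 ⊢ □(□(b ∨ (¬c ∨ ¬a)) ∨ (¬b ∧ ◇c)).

Invalid (countermodel exists)

Tableau for the negation ¬□(□(b ∨ (¬c ∨ ¬a)) ∨ (¬b ∧ ◇c)):
1. ¬□(□(b ∨ (¬c ∨ ¬a)) ∨ (¬b ∧ ◇c)), 0
2. ¬(□(b ∨ (¬c ∨ ¬a)) ∨ (¬b ∧ ◇c)), 1   [¬□-rule on 1: fresh world 1, 0R1]
3. ¬□(b ∨ (¬c ∨ ¬a)), 1   [¬∨-rule on 2]
4. ¬(¬b ∧ ◇c), 1   [¬∨-rule on 2]
5. b, 1   [¬∧-rule on 4 (branches; this branch)]
6. ¬(b ∨ (¬c ∨ ¬a)), 2   [¬□-rule on 3: fresh world 2, 1R2]
7. ¬b, 2   [¬∨-rule on 6]
8. ¬(¬c ∨ ¬a), 2   [¬∨-rule on 6]
9. c, 2   [¬∨-rule on 8]
10. a, 2   [¬∨-rule on 8]
Accessibility: 0R0, 0R1, 0R2, 1R0, 1R1, 1R2, 2R0, 2R1, 2R2
The negation has an open branch (countermodel exists).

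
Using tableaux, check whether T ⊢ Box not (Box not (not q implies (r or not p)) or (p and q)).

No, not valid

Tableau for the negation not Box not (Box not (not q implies (r or not p)) or (p and q)):
1. not Box not (Box not (not q implies (r or not p)) or (p and q)), u
2. Box not (not q implies (r or not p)) or (p and q), v   [neg-Box-rule on 1: fresh world v, uRv]
3. p and q, v   [or-rule on 2 (branches; this branch)]
4. p, v   [and-rule on 3]
5. q, v   [and-rule on 3]
Accessibility: uRu, uRv, vRv
The negation has an open branch (countermodel exists).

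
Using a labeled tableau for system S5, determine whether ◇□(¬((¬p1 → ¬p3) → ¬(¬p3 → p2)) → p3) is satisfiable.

1. ◇□(¬((¬p1 → ¬p3) → ¬(¬p3 → p2)) → p3), u
2. □(¬((¬p1 → ¬p3) → ¬(¬p3 → p2)) → p3), v
3. ¬((¬p1 → ¬p3) → ¬(¬p3 → p2)) → p3, u
4. ¬((¬p1 → ¬p3) → ¬(¬p3 → p2)) → p3, v
5. p3, u
6. p3, v
Accessibility: uRu, uRv, vRu, vRv

Satisfiable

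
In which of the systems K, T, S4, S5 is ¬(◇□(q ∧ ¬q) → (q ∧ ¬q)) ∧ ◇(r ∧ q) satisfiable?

K

T-tableau for the formula:
1. ¬(◇□(q ∧ ¬q) → (q ∧ ¬q)) ∧ ◇(r ∧ q), 0
2. ¬(◇□(q ∧ ¬q) → (q ∧ ¬q)), 0   [∧-rule on 1]
3. ◇(r ∧ q), 0   [∧-rule on 1]
4. ◇□(q ∧ ¬q), 0   [¬→-rule on 2]
5. ¬(q ∧ ¬q), 0   [¬→-rule on 2]
6. q, 0   [¬∧-rule on 5 (branches; this branch)]
7. r ∧ q, 1   [◇-rule on 3: fresh world 1, 0R1]
8. r, 1   [∧-rule on 7]
9. q, 1   [∧-rule on 7]
10. □(q ∧ ¬q), 2   [◇-rule on 4: fresh world 2, 0R2]
11. q ∧ ¬q, 2   [□-rule on 10 via 2R2]
12. q, 2   [∧-rule on 11]
13. ¬q, 2   [∧-rule on 11]
Accessibility: 0R0, 0R1, 0R2, 1R1, 2R2
Branch closes: q and ¬q both at 2.
Every branch closes (one shown): unsatisfiable in T, hence also in S4, S5 (every S4/S5-frame is a T-frame).
K-tableau for the formula:
1. ¬(◇□(q ∧ ¬q) → (q ∧ ¬q)) ∧ ◇(r ∧ q), 0
2. ¬(◇□(q ∧ ¬q) → (q ∧ ¬q)), 0   [∧-rule on 1]
3. ◇(r ∧ q), 0   [∧-rule on 1]
4. ◇□(q ∧ ¬q), 0   [¬→-rule on 2]
5. ¬(q ∧ ¬q), 0   [¬→-rule on 2]
6. q, 0   [¬∧-rule on 5 (branches; this branch)]
7. r ∧ q, 1   [◇-rule on 3: fresh world 1, 0R1]
8. r, 1   [∧-rule on 7]
9. q, 1   [∧-rule on 7]
10. □(q ∧ ¬q), 2   [◇-rule on 4: fresh world 2, 0R2]
Accessibility: 0R1, 0R2
Complete open branch: satisfiable in K.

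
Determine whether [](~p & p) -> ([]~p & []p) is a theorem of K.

Tableau for the negation ~([](~p & p) -> ([]~p & []p)):
1. ~([](~p & p) -> ([]~p & []p)), 0
2. [](~p & p), 0
3. ~([]~p & []p), 0
4. ~[]p, 0
5. ~p, 1
6. ~p & p, 1
7. p, 1
Accessibility: 0R1
Branch closes: p and ~p both at 1.
Every branch of the negation's tableau closes; the branch above is one of them.

Valid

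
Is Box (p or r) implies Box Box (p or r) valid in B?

Not valid

Tableau for the negation not (Box (p or r) implies Box Box (p or r)):
1. not (Box (p or r) implies Box Box (p or r)), 0
2. Box (p or r), 0
3. not Box Box (p or r), 0
4. p or r, 0
5. r, 0
6. not Box (p or r), 1
7. p or r, 1
8. r, 1
9. not (p or r), 2
10. not p, 2
11. not r, 2
Accessibility: 0R0, 0R1, 1R0, 1R1, 1R2, 2R1, 2R2
The negation has an open branch (countermodel exists).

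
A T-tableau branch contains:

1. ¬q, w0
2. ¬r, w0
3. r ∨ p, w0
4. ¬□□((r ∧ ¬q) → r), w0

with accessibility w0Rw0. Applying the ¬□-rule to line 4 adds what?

a fresh world w1 with w0Rw1, and ¬□((r ∧ ¬q) → r) at w1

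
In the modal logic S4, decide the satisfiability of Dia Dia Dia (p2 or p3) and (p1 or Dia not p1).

Yes, satisfiable

1. Dia Dia Dia (p2 or p3) and (p1 or Dia not p1), 0
2. Dia Dia Dia (p2 or p3), 0   [and-rule on 1]
3. p1 or Dia not p1, 0   [and-rule on 1]
4. Dia not p1, 0   [or-rule on 3 (branches; this branch)]
5. Dia Dia (p2 or p3), 1   [Dia-rule on 2: fresh world 1, 0R1]
6. not p1, 2   [Dia-rule on 4: fresh world 2, 0R2]
7. Dia (p2 or p3), 3   [Dia-rule on 5: fresh world 3, 1R3]
8. p2 or p3, 4   [Dia-rule on 7: fresh world 4, 3R4]
9. p3, 4   [or-rule on 8 (branches; this branch)]
Accessibility: 0R0, 0R1, 0R2, 0R3, 0R4, 1R1, 1R3, 1R4, 2R2, 3R3, 3R4, 4R4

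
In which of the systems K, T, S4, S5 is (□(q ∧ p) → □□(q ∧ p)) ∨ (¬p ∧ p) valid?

S4, S5

T-tableau for the negation ¬((□(q ∧ p) → □□(q ∧ p)) ∨ (¬p ∧ p)):
1. ¬((□(q ∧ p) → □□(q ∧ p)) ∨ (¬p ∧ p)), u
2. ¬(□(q ∧ p) → □□(q ∧ p)), u   [¬∨-rule on 1]
3. ¬(¬p ∧ p), u   [¬∨-rule on 1]
4. □(q ∧ p), u   [¬→-rule on 2]
5. ¬□□(q ∧ p), u   [¬→-rule on 2]
6. q ∧ p, u   [□-rule on 4 via uRu]
7. q, u   [∧-rule on 6]
8. p, u   [∧-rule on 6]
9. ¬□(q ∧ p), v   [¬□-rule on 5: fresh world v, uRv]
10. q ∧ p, v   [□-rule on 4 via uRv]
11. q, v   [∧-rule on 10]
12. p, v   [∧-rule on 10]
13. ¬(q ∧ p), w   [¬□-rule on 9: fresh world w, vRw]
14. ¬p, w   [¬∧-rule on 13 (branches; this branch)]
Accessibility: uRu, uRv, vRv, vRw, wRw
Complete open branch: countermodel on a T-frame, so not valid in T, nor in K (the same frame is also a K-frame).
S4-tableau for the negation ¬((□(q ∧ p) → □□(q ∧ p)) ∨ (¬p ∧ p)):
1. ¬((□(q ∧ p) → □□(q ∧ p)) ∨ (¬p ∧ p)), u
2. ¬(□(q ∧ p) → □□(q ∧ p)), u   [¬∨-rule on 1]
3. ¬(¬p ∧ p), u   [¬∨-rule on 1]
4. □(q ∧ p), u   [¬→-rule on 2]
5. ¬□□(q ∧ p), u   [¬→-rule on 2]
6. q ∧ p, u   [□-rule on 4 via uRu]
7. q, u   [∧-rule on 6]
8. p, u   [∧-rule on 6]
9. ¬□(q ∧ p), v   [¬□-rule on 5: fresh world v, uRv]
10. q ∧ p, v   [□-rule on 4 via uRv]
11. q, v   [∧-rule on 10]
12. p, v   [∧-rule on 10]
13. ¬(q ∧ p), w   [¬□-rule on 9: fresh world w, vRw]
14. q ∧ p, w   [□-rule on 4 via uRw]
15. q, w   [∧-rule on 14]
16. p, w   [∧-rule on 14]
17. ¬p, w   [¬∧-rule on 13 (branches; this branch)]
Accessibility: uRu, uRv, uRw, vRv, vRw, wRw
Branch closes: p and ¬p both at w.
Every branch closes (one shown): valid in S4, hence also in S5 (every theorem of S4 is a theorem of S5).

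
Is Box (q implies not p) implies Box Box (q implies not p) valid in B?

Tableau for the negation not (Box (q implies not p) implies Box Box (q implies not p)):
1. not (Box (q implies not p) implies Box Box (q implies not p)), u
2. Box (q implies not p), u
3. not Box Box (q implies not p), u
4. q implies not p, u
5. not p, u
6. not Box (q implies not p), v
7. q implies not p, v
8. not p, v
9. not (q implies not p), w
10. q, w
11. p, w
Accessibility: uRu, uRv, vRu, vRv, vRw, wRv, wRw
The negation has an open branch (countermodel exists).

Not valid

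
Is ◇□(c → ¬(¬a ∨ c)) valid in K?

Invalid (countermodel exists)

Tableau for the negation ¬◇□(c → ¬(¬a ∨ c)):
1. ¬◇□(c → ¬(¬a ∨ c)), 0
The negation has an open branch (countermodel exists).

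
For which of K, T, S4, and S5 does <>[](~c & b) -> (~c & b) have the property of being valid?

S5-tableau for the negation ~(<>[](~c & b) -> (~c & b)):
1. ~(<>[](~c & b) -> (~c & b)), w0
2. <>[](~c & b), w0   [~->-rule on 1]
3. ~(~c & b), w0   [~->-rule on 1]
4. ~b, w0   [~&-rule on 3 (branches; this branch)]
5. [](~c & b), w1   [<>-rule on 2: fresh world w1, w0Rw1]
6. ~c & b, w0   [[]-rule on 5 via w1Rw0]
7. ~c, w0   [&-rule on 6]
8. b, w0   [&-rule on 6]
Accessibility: w0Rw0, w0Rw1, w1Rw0, w1Rw1
Branch closes: b and ~b both at w0.
Every branch closes (one shown): valid in S5.
S4-tableau for the negation ~(<>[](~c & b) -> (~c & b)):
1. ~(<>[](~c & b) -> (~c & b)), w0
2. <>[](~c & b), w0   [~->-rule on 1]
3. ~(~c & b), w0   [~->-rule on 1]
4. ~b, w0   [~&-rule on 3 (branches; this branch)]
5. [](~c & b), w1   [<>-rule on 2: fresh world w1, w0Rw1]
6. ~c & b, w1   [[]-rule on 5 via w1Rw1]
7. ~c, w1   [&-rule on 6]
8. b, w1   [&-rule on 6]
Accessibility: w0Rw0, w0Rw1, w1Rw1
Complete open branch: countermodel on an S4-frame, so not valid in S4, nor in K, T (the same frame is also a K-frame and a T-frame).

S5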